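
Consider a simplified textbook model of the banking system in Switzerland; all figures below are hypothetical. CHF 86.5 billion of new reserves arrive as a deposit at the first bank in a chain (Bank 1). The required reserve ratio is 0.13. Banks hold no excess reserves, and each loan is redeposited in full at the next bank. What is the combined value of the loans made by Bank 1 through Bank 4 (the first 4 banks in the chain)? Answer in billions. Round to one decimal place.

Bank i lends (1 − rr)^i of the original deposit: Bank 1 lends 86.5·0.8700 = 75.2550, Bank 2 lends 86.5·0.8700² ≈ 65.4718, and so on.
Summing a geometric series: total = 86.5·[0.8700·(1 − 0.8700^4) / (1 − 0.8700)] ≈ 247.2430 billion.

CHF 247.2 billion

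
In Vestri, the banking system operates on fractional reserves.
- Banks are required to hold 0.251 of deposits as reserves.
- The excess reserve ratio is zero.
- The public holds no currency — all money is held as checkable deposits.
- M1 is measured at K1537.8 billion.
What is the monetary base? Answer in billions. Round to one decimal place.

With no currency drain and no excess reserves, the money multiplier is m = 1/rr = 1/0.251 ≈ 3.984064.
The monetary base is MB = M / m = 1537.8 / 3.984064 ≈ 385.9878 billion.

K386.0 billion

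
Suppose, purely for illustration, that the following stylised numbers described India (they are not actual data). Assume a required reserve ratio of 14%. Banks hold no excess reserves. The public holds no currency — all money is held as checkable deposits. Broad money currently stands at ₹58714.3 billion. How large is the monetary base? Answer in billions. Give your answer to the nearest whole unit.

₹8220 billion

With no currency drain and no excess reserves, the money multiplier is m = 1/rr = 1/0.14 ≈ 7.142857.
The monetary base is MB = M / m = 58714.3 / 7.142857 ≈ 8220.0022 billion.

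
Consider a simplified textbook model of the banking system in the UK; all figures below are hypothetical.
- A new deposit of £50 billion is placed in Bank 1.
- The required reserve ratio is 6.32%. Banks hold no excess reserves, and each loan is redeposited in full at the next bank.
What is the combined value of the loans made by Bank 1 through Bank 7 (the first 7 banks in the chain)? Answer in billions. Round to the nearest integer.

£272 billion

Bank i lends (1 − rr)^i of the original deposit: Bank 1 lends 50·0.9368 = 46.8400, Bank 2 lends 50·0.9368² ≈ 43.8797, and so on.
Summing a geometric series: total = 50·[0.9368·(1 − 0.9368^7) / (1 − 0.9368)] ≈ 271.8636 billion.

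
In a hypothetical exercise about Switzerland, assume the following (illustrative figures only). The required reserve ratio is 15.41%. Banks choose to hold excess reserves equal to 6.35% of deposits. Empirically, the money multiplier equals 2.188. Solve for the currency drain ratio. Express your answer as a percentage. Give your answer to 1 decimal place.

44.1%

Using m = 2.188. From m = (1 + c)/(c + rr + e), rearranging gives 1 + c = m·(c + rr + e), so c·(1 − m) = m·(rr + e) − 1.
Hence c = [m·(rr + e) − 1]/(1 − m) = [2.188 × (0.1541 + 0.0635) − 1] / (1 − 2.188) ≈ 0.440986.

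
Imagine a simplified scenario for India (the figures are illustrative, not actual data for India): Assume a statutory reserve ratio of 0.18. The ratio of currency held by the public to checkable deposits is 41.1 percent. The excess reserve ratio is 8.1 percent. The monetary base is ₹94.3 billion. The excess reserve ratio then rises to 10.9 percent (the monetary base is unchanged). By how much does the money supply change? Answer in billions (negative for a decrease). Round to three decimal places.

Initially m₁ = (1 + 0.411) / (0.18 + 0.081 + 0.411) ≈ 2.099702, so M₁ = 2.099702 × 94.3 ≈ 198.0019 billion.
After the change m₂ = (1 + 0.411) / (0.18 + 0.109 + 0.411) ≈ 2.015714, so M₂ = 2.015714 × 94.3 ≈ 190.0818 billion.
ΔM = M₂ − M₁ = 190.0818 − 198.0019 = -7.9201 billion.

-7.920 billion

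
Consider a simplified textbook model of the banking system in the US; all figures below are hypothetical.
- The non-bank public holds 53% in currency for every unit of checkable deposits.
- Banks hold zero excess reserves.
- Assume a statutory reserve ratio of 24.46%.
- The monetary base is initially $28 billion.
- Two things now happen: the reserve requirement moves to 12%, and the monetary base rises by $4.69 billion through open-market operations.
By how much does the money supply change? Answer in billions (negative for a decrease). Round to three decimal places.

Before: m₁ = (1 + 0.53) / (0.2446 + 0.53) ≈ 1.975213, MB₁ = 28, so M₁ = 1.975213 × 28 ≈ 55.306 billion.
After: m₂ = (1 + 0.53) / (0.12 + 0.53) ≈ 2.353846, MB₂ = 28 + 4.69 = 32.69, so M₂ = 2.353846 × 32.69 ≈ 76.9472 billion.
ΔM = M₂ − M₁ = 76.9472 − 55.306 = 21.6412 billion.

$21.641 billion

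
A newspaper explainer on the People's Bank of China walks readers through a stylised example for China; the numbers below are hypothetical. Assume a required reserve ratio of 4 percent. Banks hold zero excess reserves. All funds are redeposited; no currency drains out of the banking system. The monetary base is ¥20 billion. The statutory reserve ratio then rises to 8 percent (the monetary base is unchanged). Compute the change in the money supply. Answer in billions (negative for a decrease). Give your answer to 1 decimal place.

-250.0 billion

Initially m₁ = 1 / (0.04) = 25, so M₁ = 25 × 20 = 500 billion.
After the change m₂ = 1 / (0.08) = 12.5, so M₂ = 12.5 × 20 = 250 billion.
ΔM = M₂ − M₁ = 250 − 500 = -250 billion.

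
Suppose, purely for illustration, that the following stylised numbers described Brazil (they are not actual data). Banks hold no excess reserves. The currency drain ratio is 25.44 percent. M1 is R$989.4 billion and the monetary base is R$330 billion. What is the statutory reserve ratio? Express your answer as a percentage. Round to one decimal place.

Using m = M/MB = 989.4/330 ≈ 2.998182. Since m = (1 + c)/(c + rr + e), the denominator satisfies c + rr + e = (1 + c)/m = (1 + 0.2544) / 2.998182 ≈ 0.418387.
With c = 0.2544 and e = 0, the statutory reserve ratio is 0.418387 − 0.2544 − 0 = 0.163987.

16.4%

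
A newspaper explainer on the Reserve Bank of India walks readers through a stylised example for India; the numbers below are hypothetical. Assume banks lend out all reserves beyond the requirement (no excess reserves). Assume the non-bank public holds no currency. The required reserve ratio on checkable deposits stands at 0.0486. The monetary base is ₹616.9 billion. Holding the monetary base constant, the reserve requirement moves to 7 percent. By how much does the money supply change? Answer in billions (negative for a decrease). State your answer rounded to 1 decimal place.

-3880.6 billion

Initially m₁ = 1 / (0.0486) ≈ 20.57613, so M₁ = 20.57613 × 616.9 ≈ 12693.4146 billion.
After the change m₂ = 1 / (0.07) ≈ 14.28571, so M₂ = 14.28571 × 616.9 ≈ 8812.8545 billion.
ΔM = M₂ − M₁ = 8812.8545 − 12693.4146 = -3880.5601 billion.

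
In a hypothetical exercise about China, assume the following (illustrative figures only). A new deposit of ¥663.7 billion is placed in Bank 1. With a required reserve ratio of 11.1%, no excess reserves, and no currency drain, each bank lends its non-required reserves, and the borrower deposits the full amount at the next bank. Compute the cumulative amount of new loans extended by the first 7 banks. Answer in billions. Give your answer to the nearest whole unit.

¥2983 billion

Bank i lends (1 − rr)^i of the original deposit: Bank 1 lends 663.7·0.8890 = 590.0293, Bank 2 lends 663.7·0.8890² ≈ 524.5360, and so on.
Summing a geometric series: total = 663.7·[0.8890·(1 − 0.8890^7) / (1 − 0.8890)] ≈ 2982.8576 billion.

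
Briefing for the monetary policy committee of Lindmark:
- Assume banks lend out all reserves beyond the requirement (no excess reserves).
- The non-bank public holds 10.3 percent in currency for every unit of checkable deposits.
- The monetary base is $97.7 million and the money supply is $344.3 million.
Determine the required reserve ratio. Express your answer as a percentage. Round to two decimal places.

21.00%

Using m = M/MB = 344.3/97.7 ≈ 3.524053. Since m = (1 + c)/(c + rr + e), the denominator satisfies c + rr + e = (1 + c)/m = (1 + 0.103) / 3.524053 ≈ 0.312992.
With c = 0.103 and e = 0, the required reserve ratio is 0.312992 − 0.103 − 0 = 0.209992.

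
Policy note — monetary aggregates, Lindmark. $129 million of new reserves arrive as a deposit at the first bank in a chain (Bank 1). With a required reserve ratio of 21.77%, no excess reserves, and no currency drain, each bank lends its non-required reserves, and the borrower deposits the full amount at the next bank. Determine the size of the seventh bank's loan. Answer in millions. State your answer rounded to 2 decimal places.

$23.13 million

Each bank lends a fraction (1 − rr) = 0.7823 of the deposit it receives, so Bank 7 receives 129·0.7823^6 and lends 129·0.7823^7 ≈ 23.1315 million.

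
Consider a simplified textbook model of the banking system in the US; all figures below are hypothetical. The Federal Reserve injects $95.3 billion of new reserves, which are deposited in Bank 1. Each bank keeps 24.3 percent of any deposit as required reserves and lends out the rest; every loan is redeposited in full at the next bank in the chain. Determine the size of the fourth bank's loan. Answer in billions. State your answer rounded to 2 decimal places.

Each bank lends a fraction (1 − rr) = 0.7570 of the deposit it receives, so Bank 4 receives 95.3·0.7570^3 and lends 95.3·0.7570^4 ≈ 31.2951 billion.

$31.30 billion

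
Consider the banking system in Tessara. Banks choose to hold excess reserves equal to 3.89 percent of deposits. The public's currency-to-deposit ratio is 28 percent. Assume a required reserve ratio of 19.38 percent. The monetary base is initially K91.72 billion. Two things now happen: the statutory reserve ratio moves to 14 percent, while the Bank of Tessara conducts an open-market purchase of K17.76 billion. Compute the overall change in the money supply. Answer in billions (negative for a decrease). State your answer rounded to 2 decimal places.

Before: m₁ = (1 + 0.28) / (0.1938 + 0.0389 + 0.28) ≈ 2.496587, MB₁ = 91.72, so M₁ = 2.496587 × 91.72 ≈ 228.987 billion.
After: m₂ = (1 + 0.28) / (0.14 + 0.0389 + 0.28) ≈ 2.789279, MB₂ = 91.72 + 17.76 = 109.48, so M₂ = 2.789279 × 109.48 ≈ 305.3703 billion.
ΔM = M₂ − M₁ = 305.3703 − 228.987 = 76.3833 billion.

K76.38 billion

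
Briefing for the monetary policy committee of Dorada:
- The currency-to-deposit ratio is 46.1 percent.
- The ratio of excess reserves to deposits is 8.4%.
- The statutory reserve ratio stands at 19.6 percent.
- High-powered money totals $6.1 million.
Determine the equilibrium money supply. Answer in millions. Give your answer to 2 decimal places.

$12.03 million

The money multiplier is m = (1 + c) / (rr + e + c) = (1 + 0.461) / (0.196 + 0.084 + 0.461) ≈ 1.9717.
So M = m × MB = 1.9717 × 6.1 ≈ 12.0274 million.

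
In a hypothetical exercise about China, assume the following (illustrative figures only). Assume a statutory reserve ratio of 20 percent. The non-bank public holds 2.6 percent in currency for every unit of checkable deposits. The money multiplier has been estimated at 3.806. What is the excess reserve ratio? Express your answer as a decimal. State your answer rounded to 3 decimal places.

0.044

Using m = 3.806. Since m = (1 + c)/(c + rr + e), the denominator satisfies c + rr + e = (1 + c)/m = (1 + 0.026) / 3.806 ≈ 0.269574.
With c = 0.026 and rr = 0.2, the excess reserve ratio is 0.269574 − 0.026 − 0.2 = 0.043574.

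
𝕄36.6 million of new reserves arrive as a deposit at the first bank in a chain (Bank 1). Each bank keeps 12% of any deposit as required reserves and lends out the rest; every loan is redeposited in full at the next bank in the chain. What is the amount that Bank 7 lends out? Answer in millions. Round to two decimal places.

𝕄14.96 million

Each bank lends a fraction (1 − rr) = 0.8800 of the deposit it receives, so Bank 7 receives 36.6·0.8800^6 and lends 36.6·0.8800^7 ≈ 14.9575 million.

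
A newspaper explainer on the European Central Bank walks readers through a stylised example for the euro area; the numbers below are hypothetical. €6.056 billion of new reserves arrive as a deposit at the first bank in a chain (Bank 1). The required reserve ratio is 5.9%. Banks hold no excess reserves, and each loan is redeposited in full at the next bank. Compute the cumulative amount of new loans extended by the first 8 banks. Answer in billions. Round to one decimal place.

€37.2 billion

Bank i lends (1 − rr)^i of the original deposit: Bank 1 lends 6.056·0.9410 ≈ 5.6987, Bank 2 lends 6.056·0.9410² ≈ 5.3625, and so on.
Summing a geometric series: total = 6.056·[0.9410·(1 − 0.9410^8) / (1 − 0.9410)] ≈ 37.2080 billion.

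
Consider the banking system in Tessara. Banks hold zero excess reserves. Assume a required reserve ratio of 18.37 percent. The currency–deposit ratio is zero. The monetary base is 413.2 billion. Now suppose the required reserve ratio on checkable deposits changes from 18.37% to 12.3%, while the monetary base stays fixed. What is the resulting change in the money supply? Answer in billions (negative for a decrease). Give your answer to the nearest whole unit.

1110 billion

Initially m₁ = 1 / (0.1837) ≈ 5.4437, so M₁ = 5.4437 × 413.2 ≈ 2249.3368 billion.
After the change m₂ = 1 / (0.123) ≈ 8.1301, so M₂ = 8.1301 × 413.2 ≈ 3359.3573 billion.
ΔM = M₂ − M₁ = 3359.3573 − 2249.3368 = 1110.0205 billion.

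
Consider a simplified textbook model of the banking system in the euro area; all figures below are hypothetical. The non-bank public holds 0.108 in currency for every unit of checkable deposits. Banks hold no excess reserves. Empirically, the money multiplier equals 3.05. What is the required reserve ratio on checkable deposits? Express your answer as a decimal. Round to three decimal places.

Using m = 3.05. Since m = (1 + c)/(c + rr + e), the denominator satisfies c + rr + e = (1 + c)/m = (1 + 0.108) / 3.05 ≈ 0.363279.
With c = 0.108 and e = 0, the required reserve ratio on checkable deposits is 0.363279 − 0.108 − 0 = 0.255279.

0.255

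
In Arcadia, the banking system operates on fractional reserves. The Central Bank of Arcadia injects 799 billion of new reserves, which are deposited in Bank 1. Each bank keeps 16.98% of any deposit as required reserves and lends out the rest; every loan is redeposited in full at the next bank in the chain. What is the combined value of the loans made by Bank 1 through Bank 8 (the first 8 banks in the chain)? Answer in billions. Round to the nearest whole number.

3025 billion

Bank i lends (1 − rr)^i of the original deposit: Bank 1 lends 799·0.8302 = 663.3298, Bank 2 lends 799·0.8302² ≈ 550.6964, and so on.
Summing a geometric series: total = 799·[0.8302·(1 − 0.8302^8) / (1 − 0.8302)] ≈ 3024.9723 billion.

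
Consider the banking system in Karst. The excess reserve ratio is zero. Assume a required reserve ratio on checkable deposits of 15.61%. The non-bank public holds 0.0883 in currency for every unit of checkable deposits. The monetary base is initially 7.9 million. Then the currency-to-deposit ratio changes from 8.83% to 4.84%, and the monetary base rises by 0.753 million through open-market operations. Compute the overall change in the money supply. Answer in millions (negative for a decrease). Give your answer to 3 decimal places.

9.183 million

Before: m₁ = (1 + 0.0883) / (0.1561 + 0.0883) ≈ 4.45295, MB₁ = 7.9, so M₁ = 4.45295 × 7.9 ≈ 35.1783 million.
After: m₂ = (1 + 0.0484) / (0.1561 + 0.0484) ≈ 5.12665, MB₂ = 7.9 + 0.753 = 8.653, so M₂ = 5.12665 × 8.653 ≈ 44.3609 million.
ΔM = M₂ − M₁ = 44.3609 − 35.1783 = 9.1826 million.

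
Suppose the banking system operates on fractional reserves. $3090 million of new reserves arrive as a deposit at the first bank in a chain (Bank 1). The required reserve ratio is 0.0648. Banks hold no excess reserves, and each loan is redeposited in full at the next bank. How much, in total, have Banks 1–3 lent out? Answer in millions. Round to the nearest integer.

Bank i lends (1 − rr)^i of the original deposit: Bank 1 lends 3090·0.9352 = 2889.7680, Bank 2 lends 3090·0.9352² ≈ 2702.5110, and so on.
Summing a geometric series: total = 3090·[0.9352·(1 − 0.9352^3) / (1 − 0.9352)] ≈ 8119.6674 million.

$8120 million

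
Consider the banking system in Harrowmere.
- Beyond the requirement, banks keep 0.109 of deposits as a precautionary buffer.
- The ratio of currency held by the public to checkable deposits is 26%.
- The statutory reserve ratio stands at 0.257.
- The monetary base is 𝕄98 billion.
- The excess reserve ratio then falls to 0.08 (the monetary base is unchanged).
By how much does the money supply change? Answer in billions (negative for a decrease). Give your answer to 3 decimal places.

𝕄9.582 billion

Initially m₁ = (1 + 0.26) / (0.257 + 0.109 + 0.26) ≈ 2.012780, so M₁ = 2.012780 × 98 ≈ 197.2524 billion.
After the change m₂ = (1 + 0.26) / (0.257 + 0.08 + 0.26) ≈ 2.110553, so M₂ = 2.110553 × 98 ≈ 206.8342 billion.
ΔM = M₂ − M₁ = 206.8342 − 197.2524 = 9.5818 billion.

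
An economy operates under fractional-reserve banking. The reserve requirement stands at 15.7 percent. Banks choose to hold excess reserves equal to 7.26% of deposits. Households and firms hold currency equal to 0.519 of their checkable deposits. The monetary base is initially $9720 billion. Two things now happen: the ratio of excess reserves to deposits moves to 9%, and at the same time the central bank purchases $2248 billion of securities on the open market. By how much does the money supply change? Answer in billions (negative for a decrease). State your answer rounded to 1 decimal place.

Before: m₁ = (1 + 0.519) / (0.157 + 0.0726 + 0.519) ≈ 2.0291210, MB₁ = 9720, so M₁ = 2.0291210 × 9720 ≈ 19723.0561 billion.
After: m₂ = (1 + 0.519) / (0.157 + 0.09 + 0.519) ≈ 1.9830287, MB₂ = 9720 + 2248 = 11968, so M₂ = 1.9830287 × 11968 ≈ 23732.8875 billion.
ΔM = M₂ − M₁ = 23732.8875 − 19723.0561 = 4009.8314 billion.

$4009.8 billion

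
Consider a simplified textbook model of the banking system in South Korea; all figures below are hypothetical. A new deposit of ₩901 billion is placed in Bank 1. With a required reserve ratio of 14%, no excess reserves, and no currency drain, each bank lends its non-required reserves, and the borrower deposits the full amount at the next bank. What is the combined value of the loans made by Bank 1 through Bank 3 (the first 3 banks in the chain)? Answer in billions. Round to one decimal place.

₩2014.3 billion

Bank i lends (1 − rr)^i of the original deposit: Bank 1 lends 901·0.8600 = 774.8600, Bank 2 lends 901·0.8600² = 666.3796, and so on.
Summing a geometric series: total = 901·[0.8600·(1 − 0.8600^3) / (1 − 0.8600)] ≈ 2014.3261 billion.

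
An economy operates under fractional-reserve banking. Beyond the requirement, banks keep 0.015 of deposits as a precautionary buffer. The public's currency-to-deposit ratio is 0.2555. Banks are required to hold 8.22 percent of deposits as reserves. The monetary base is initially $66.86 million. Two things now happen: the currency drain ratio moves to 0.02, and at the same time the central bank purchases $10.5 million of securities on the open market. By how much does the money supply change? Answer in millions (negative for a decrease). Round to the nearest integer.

Before: m₁ = (1 + 0.2555) / (0.0822 + 0.015 + 0.2555) ≈ 3.5597, MB₁ = 66.86, so M₁ = 3.5597 × 66.86 ≈ 238.0015 million.
After: m₂ = (1 + 0.02) / (0.0822 + 0.015 + 0.02) ≈ 8.7031, MB₂ = 66.86 + 10.5 = 77.36, so M₂ = 8.7031 × 77.36 ≈ 673.2718 million.
ΔM = M₂ − M₁ = 673.2718 − 238.0015 = 435.2703 million.

$435 million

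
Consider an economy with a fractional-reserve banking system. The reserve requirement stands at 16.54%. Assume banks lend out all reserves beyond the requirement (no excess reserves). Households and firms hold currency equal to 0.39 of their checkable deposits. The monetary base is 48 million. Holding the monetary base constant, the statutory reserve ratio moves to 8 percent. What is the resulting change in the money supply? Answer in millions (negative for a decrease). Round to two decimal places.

21.83 million

Initially m₁ = (1 + 0.39) / (0.1654 + 0.39) ≈ 2.50270, so M₁ = 2.50270 × 48 = 120.1296 million.
After the change m₂ = (1 + 0.39) / (0.08 + 0.39) ≈ 2.95745, so M₂ = 2.95745 × 48 = 141.9576 million.
ΔM = M₂ − M₁ = 141.9576 − 120.1296 = 21.828 million.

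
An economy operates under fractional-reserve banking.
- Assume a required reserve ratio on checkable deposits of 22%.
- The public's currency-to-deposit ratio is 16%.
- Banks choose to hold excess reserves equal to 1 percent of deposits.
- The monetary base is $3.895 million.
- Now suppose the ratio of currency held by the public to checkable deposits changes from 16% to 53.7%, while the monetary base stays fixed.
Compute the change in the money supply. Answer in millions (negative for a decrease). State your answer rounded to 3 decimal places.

-3.780 million

Initially m₁ = (1 + 0.16) / (0.22 + 0.01 + 0.16) ≈ 2.97436, so M₁ = 2.97436 × 3.895 ≈ 11.5851 million.
After the change m₂ = (1 + 0.537) / (0.22 + 0.01 + 0.537) ≈ 2.00391, so M₂ = 2.00391 × 3.895 ≈ 7.8052 million.
ΔM = M₂ − M₁ = 7.8052 − 11.5851 = -3.7799 million.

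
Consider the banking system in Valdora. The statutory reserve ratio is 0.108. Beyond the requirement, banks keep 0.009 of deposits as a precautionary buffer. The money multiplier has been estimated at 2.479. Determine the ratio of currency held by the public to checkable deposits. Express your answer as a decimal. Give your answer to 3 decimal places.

0.480

Using m = 2.479. From m = (1 + c)/(c + rr + e), rearranging gives 1 + c = m·(c + rr + e), so c·(1 − m) = m·(rr + e) − 1.
Hence c = [m·(rr + e) − 1]/(1 − m) = [2.479 × (0.108 + 0.009) − 1] / (1 − 2.479) ≈ 0.480025.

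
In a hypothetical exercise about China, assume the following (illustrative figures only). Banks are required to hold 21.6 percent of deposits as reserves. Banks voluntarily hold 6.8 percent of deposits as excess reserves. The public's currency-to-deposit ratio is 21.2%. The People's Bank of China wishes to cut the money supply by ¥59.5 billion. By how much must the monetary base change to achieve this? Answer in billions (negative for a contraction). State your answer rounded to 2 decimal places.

-24.35 billion

The money multiplier is m = (1 + c) / (rr + e + c) = (1 + 0.212) / (0.216 + 0.068 + 0.212) ≈ 2.44355.
ΔMB = ΔM / m = (−59.5) / 2.44355 ≈ -24.3498 billion.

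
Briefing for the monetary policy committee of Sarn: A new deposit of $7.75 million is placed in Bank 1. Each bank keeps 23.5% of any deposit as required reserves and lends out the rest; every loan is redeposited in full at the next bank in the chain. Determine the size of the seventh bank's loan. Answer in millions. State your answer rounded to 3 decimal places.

Each bank lends a fraction (1 − rr) = 0.7650 of the deposit it receives, so Bank 7 receives 7.75·0.7650^6 and lends 7.75·0.7650^7 ≈ 1.1883 million.

$1.188 million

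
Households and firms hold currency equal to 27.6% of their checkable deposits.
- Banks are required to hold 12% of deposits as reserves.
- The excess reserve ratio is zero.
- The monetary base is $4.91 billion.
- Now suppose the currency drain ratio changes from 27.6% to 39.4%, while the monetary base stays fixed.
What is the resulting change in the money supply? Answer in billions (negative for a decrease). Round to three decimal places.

Initially m₁ = (1 + 0.276) / (0.12 + 0.276) ≈ 3.22222, so M₁ = 3.22222 × 4.91 ≈ 15.8211 billion.
After the change m₂ = (1 + 0.394) / (0.12 + 0.394) ≈ 2.71206, so M₂ = 2.71206 × 4.91 ≈ 13.3162 billion.
ΔM = M₂ − M₁ = 13.3162 − 15.8211 = -2.5049 billion.

-2.505 billion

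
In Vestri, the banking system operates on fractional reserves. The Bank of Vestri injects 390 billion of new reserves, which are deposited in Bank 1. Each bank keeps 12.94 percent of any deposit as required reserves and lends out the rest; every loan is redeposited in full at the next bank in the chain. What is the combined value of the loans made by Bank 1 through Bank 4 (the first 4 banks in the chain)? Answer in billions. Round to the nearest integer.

1117 billion

Bank i lends (1 − rr)^i of the original deposit: Bank 1 lends 390·0.8706 = 339.5340, Bank 2 lends 390·0.8706² ≈ 295.5983, and so on.
Summing a geometric series: total = 390·[0.8706·(1 − 0.8706^4) / (1 − 0.8706)] ≈ 1116.5272 billion.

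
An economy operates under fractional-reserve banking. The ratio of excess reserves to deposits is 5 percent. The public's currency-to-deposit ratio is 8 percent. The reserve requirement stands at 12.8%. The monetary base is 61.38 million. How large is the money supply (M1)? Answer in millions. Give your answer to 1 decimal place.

256.9 million

The money multiplier is m = (1 + c) / (rr + e + c) = (1 + 0.08) / (0.128 + 0.05 + 0.08) ≈ 4.1860.
So M = m × MB = 4.1860 × 61.38 ≈ 256.9367 million.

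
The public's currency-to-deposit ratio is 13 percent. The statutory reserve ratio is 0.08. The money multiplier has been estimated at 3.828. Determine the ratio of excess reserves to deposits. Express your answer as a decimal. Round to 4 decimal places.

Using m = 3.828. Since m = (1 + c)/(c + rr + e), the denominator satisfies c + rr + e = (1 + c)/m = (1 + 0.13) / 3.828 ≈ 0.295193.
With c = 0.13 and rr = 0.08, the ratio of excess reserves to deposits is 0.295193 − 0.13 − 0.08 = 0.085193.

0.0852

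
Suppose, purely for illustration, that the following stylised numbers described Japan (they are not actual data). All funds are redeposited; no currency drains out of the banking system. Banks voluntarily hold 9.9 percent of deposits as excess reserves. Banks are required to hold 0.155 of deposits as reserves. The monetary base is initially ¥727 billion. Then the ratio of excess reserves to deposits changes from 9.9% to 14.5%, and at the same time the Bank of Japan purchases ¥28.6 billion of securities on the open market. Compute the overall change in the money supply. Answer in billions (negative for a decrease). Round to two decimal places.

-343.54 billion

Before: m₁ = 1 / (0.155 + 0.099) ≈ 3.937008, MB₁ = 727, so M₁ = 3.937008 × 727 ≈ 2862.2048 billion.
After: m₂ = 1 / (0.155 + 0.145) ≈ 3.333333, MB₂ = 727 + 28.6 = 755.6, so M₂ = 3.333333 × 755.6 ≈ 2518.6664 billion.
ΔM = M₂ − M₁ = 2518.6664 − 2862.2048 = -343.5384 billion.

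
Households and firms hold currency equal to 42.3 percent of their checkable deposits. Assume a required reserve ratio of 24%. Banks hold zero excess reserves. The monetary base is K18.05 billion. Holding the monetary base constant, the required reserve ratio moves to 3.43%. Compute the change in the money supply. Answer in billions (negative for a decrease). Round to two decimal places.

Initially m₁ = (1 + 0.423) / (0.24 + 0.423) ≈ 2.14630, so M₁ = 2.14630 × 18.05 ≈ 38.7407 billion.
After the change m₂ = (1 + 0.423) / (0.0343 + 0.423) ≈ 3.11174, so M₂ = 3.11174 × 18.05 ≈ 56.1669 billion.
ΔM = M₂ − M₁ = 56.1669 − 38.7407 = 17.4262 billion.

K17.43 billion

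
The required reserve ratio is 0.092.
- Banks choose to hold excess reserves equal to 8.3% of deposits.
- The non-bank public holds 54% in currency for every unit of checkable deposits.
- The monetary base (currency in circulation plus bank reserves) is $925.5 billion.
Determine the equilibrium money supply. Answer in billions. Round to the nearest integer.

$1993 billion

The money multiplier is m = (1 + c) / (rr + e + c) = (1 + 0.54) / (0.092 + 0.083 + 0.54) ≈ 2.1538.
So M = m × MB = 2.1538 × 925.5 = 1993.3419 billion.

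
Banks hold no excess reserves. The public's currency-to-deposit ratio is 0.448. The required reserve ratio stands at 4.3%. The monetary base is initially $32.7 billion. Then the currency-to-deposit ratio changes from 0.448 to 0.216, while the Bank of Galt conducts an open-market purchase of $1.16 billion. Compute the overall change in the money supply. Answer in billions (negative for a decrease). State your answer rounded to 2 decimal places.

$62.54 billion

Before: m₁ = (1 + 0.448) / (0.043 + 0.448) ≈ 2.94908, MB₁ = 32.7, so M₁ = 2.94908 × 32.7 ≈ 96.4349 billion.
After: m₂ = (1 + 0.216) / (0.043 + 0.216) ≈ 4.69498, MB₂ = 32.7 + 1.16 = 33.86, so M₂ = 4.69498 × 33.86 ≈ 158.972 billion.
ΔM = M₂ − M₁ = 158.972 − 96.4349 = 62.5371 billion.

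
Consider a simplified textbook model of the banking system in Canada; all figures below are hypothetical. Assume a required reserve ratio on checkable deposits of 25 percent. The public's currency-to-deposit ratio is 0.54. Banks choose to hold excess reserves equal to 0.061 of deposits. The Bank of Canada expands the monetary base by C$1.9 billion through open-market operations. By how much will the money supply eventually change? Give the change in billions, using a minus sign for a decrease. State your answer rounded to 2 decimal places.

The money multiplier is m = (1 + c) / (rr + e + c) = (1 + 0.54) / (0.25 + 0.061 + 0.54) ≈ 1.8096.
The purchase adds 1.9 billion of base, so ΔM = m × ΔMB = 1.8096 × (+1.9) ≈ 3.4382 billion.

C$3.44 billion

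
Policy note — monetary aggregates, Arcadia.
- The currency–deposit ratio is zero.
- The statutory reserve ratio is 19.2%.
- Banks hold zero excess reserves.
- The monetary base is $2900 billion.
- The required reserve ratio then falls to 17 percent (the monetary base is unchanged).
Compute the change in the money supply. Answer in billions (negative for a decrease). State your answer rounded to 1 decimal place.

Initially m₁ = 1 / (0.192) ≈ 5.208333, so M₁ = 5.208333 × 2900 = 15104.1657 billion.
After the change m₂ = 1 / (0.17) ≈ 5.882353, so M₂ = 5.882353 × 2900 = 17058.8237 billion.
ΔM = M₂ − M₁ = 17058.8237 − 15104.1657 = 1954.658 billion.

$1954.7 billion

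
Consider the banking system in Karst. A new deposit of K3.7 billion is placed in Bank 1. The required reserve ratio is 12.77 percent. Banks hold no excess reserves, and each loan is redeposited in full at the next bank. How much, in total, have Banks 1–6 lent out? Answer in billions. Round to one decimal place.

K14.1 billion

Bank i lends (1 − rr)^i of the original deposit: Bank 1 lends 3.7·0.8723 ≈ 3.2275, Bank 2 lends 3.7·0.8723² ≈ 2.8154, and so on.
Summing a geometric series: total = 3.7·[0.8723·(1 − 0.8723^6) / (1 − 0.8723)] ≈ 14.1396 billion.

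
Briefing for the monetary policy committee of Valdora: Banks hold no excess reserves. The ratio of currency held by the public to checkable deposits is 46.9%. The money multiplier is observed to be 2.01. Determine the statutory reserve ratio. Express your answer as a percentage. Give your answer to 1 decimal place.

Using m = 2.01. Since m = (1 + c)/(c + rr + e), the denominator satisfies c + rr + e = (1 + c)/m = (1 + 0.469) / 2.01 ≈ 0.730846.
With c = 0.469 and e = 0, the statutory reserve ratio is 0.730846 − 0.469 − 0 = 0.261846.

26.2%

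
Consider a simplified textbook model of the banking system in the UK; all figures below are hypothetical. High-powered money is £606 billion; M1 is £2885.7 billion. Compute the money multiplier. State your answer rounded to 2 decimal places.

The money multiplier is m = M / MB = 2885.7 / 606 ≈ 4.76188.

4.76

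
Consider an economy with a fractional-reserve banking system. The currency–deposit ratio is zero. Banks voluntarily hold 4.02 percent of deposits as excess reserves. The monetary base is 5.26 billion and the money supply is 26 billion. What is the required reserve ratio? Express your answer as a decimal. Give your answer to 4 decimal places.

0.1621

Using m = M/MB = 26/5.26 ≈ 4.942966. Since m = (1 + c)/(c + rr + e), the denominator satisfies c + rr + e = (1 + c)/m = (1 + 0) / 4.942966 ≈ 0.202308.
With c = 0 and e = 0.0402, the required reserve ratio is 0.202308 − 0 − 0.0402 = 0.162108.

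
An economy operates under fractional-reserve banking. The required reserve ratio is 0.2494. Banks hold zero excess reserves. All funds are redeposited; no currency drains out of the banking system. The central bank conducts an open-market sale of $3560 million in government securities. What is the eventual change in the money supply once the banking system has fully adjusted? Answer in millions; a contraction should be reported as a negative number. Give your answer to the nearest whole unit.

-14274 million

The simple money multiplier is m = 1/rr = 1/0.2494 ≈ 4.00962.
An open-market sale reduces the monetary base by 3560 million, so ΔM = m × ΔMB = 4.00962 × (−3560) = -14274.2472 million.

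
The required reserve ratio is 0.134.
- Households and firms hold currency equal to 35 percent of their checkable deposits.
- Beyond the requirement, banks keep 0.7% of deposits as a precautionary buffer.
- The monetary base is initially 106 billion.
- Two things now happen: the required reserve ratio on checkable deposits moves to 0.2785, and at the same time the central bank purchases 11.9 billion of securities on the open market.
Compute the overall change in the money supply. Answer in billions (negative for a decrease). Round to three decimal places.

-40.990 billion

Before: m₁ = (1 + 0.35) / (0.134 + 0.007 + 0.35) ≈ 2.7494908, MB₁ = 106, so M₁ = 2.7494908 × 106 ≈ 291.446 billion.
After: m₂ = (1 + 0.35) / (0.2785 + 0.007 + 0.35) ≈ 2.1243116, MB₂ = 106 + 11.9 = 117.9, so M₂ = 2.1243116 × 117.9 ≈ 250.4563 billion.
ΔM = M₂ − M₁ = 250.4563 − 291.446 = -40.9897 billion.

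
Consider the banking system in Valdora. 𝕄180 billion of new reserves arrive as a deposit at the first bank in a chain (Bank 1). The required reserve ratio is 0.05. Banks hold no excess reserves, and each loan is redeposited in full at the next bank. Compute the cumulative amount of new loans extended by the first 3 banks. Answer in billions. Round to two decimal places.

𝕄487.78 billion

Bank i lends (1 − rr)^i of the original deposit: Bank 1 lends 180·0.9500 = 171.0000, Bank 2 lends 180·0.9500² = 162.4500, and so on.
Summing a geometric series: total = 180·[0.9500·(1 − 0.9500^3) / (1 − 0.9500)] = 487.7775 billion.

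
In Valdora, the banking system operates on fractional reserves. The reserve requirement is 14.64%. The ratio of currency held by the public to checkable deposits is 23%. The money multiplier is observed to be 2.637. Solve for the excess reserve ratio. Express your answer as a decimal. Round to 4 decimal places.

0.0900

Using m = 2.637. Since m = (1 + c)/(c + rr + e), the denominator satisfies c + rr + e = (1 + c)/m = (1 + 0.23) / 2.637 ≈ 0.466439.
With c = 0.23 and rr = 0.1464, the excess reserve ratio is 0.466439 − 0.23 − 0.1464 = 0.090039.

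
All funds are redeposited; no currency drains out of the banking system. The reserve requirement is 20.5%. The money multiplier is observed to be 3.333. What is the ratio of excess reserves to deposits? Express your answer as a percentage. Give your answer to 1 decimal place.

9.5%

Using m = 3.333. Since m = (1 + c)/(c + rr + e), the denominator satisfies c + rr + e = (1 + c)/m = (1 + 0) / 3.333 ≈ 0.300030.
With c = 0 and rr = 0.205, the ratio of excess reserves to deposits is 0.300030 − 0 − 0.205 = 0.09503.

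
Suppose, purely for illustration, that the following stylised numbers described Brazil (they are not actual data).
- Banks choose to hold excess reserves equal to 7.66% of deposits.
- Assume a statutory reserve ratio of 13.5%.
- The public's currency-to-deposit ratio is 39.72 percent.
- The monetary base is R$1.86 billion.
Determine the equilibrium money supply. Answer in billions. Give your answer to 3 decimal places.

The money multiplier is m = (1 + c) / (rr + e + c) = (1 + 0.3972) / (0.135 + 0.0766 + 0.3972) ≈ 2.29501.
So M = m × MB = 2.29501 × 1.86 ≈ 4.2687 billion.

R$4.269 billion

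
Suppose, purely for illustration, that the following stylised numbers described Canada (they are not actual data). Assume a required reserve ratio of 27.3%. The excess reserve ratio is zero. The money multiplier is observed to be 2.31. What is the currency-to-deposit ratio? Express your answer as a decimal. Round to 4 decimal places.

0.2820

Using m = 2.31. From m = (1 + c)/(c + rr + e), rearranging gives 1 + c = m·(c + rr + e), so c·(1 − m) = m·(rr + e) − 1.
Hence c = [m·(rr + e) − 1]/(1 − m) = [2.31 × (0.273 + 0) − 1] / (1 − 2.31) ≈ 0.281962.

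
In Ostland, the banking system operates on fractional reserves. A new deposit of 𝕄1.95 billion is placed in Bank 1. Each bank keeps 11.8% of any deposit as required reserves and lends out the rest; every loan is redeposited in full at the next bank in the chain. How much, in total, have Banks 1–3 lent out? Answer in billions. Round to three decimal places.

Bank i lends (1 − rr)^i of the original deposit: Bank 1 lends 1.95·0.8820 = 1.7199, Bank 2 lends 1.95·0.8820² ≈ 1.5170, and so on.
Summing a geometric series: total = 1.95·[0.8820·(1 − 0.8820^3) / (1 − 0.8820)] ≈ 4.5748 billion.

𝕄4.575 billion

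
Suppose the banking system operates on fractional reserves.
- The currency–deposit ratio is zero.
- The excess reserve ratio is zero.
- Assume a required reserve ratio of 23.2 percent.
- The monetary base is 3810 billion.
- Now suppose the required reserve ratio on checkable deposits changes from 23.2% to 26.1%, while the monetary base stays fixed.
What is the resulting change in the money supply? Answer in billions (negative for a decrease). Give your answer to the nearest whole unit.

Initially m₁ = 1 / (0.232) ≈ 4.31034, so M₁ = 4.31034 × 3810 = 16422.3954 billion.
After the change m₂ = 1 / (0.261) ≈ 3.83142, so M₂ = 3.83142 × 3810 = 14597.7102 billion.
ΔM = M₂ − M₁ = 14597.7102 − 16422.3954 = -1824.6852 billion.

-1825 billion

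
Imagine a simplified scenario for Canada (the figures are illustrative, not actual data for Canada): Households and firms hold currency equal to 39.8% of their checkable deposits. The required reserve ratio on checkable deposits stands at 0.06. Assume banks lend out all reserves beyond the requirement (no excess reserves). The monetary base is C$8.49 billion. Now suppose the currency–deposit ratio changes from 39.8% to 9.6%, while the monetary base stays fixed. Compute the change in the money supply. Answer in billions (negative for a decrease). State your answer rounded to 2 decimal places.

Initially m₁ = (1 + 0.398) / (0.06 + 0.398) ≈ 3.0524, so M₁ = 3.0524 × 8.49 ≈ 25.9149 billion.
After the change m₂ = (1 + 0.096) / (0.06 + 0.096) ≈ 7.0256, so M₂ = 7.0256 × 8.49 ≈ 59.6473 billion.
ΔM = M₂ − M₁ = 59.6473 − 25.9149 = 33.7324 billion.

C$33.73 billion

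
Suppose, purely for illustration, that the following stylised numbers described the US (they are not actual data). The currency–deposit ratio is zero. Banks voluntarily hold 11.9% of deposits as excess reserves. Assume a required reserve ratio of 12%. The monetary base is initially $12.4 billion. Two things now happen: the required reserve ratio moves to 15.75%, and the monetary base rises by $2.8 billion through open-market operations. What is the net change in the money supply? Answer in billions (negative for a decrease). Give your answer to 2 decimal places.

$3.09 billion

Before: m₁ = 1 / (0.12 + 0.119) ≈ 4.18410, MB₁ = 12.4, so M₁ = 4.18410 × 12.4 ≈ 51.8828 billion.
After: m₂ = 1 / (0.1575 + 0.119) ≈ 3.61664, MB₂ = 12.4 + 2.8 = 15.2, so M₂ = 3.61664 × 15.2 ≈ 54.9729 billion.
ΔM = M₂ − M₁ = 54.9729 − 51.8828 = 3.0901 billion.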